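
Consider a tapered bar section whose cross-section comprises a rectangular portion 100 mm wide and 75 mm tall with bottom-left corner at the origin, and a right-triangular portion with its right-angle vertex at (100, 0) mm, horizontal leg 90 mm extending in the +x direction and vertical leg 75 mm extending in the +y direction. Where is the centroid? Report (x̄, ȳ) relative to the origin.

rectangular portion: A = 100 × 75 = 7500.00, centroid at (50.00, 37.50).
triangular portion: A = ½·90·75 = 3375.00, centroid at (130.00, 25.00).
ΣA = 10875.00 mm²
ΣAx̄ = (7500.00)(50.00) + (3375.00)(130.00) = 813750.00 mm³
ΣAȳ = (7500.00)(37.50) + (3375.00)(25.00) = 365625.00 mm³
x̄ = 813750.00 / 10875.00 = 74.83 mm
ȳ = 365625.00 / 10875.00 = 33.62 mm

x̄ = 74.83 mm, ȳ = 33.62 mm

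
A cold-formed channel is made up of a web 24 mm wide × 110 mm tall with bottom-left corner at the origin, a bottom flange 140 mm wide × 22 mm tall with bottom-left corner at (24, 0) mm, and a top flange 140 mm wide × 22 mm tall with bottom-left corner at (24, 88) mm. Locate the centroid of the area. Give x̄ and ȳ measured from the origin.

web: A = 24 × 110 = 2640.00, centroid at (12.00, 55.00).
bottom flange: A = 140 × 22 = 3080.00, centroid at (94.00, 11.00).
top flange: A = 140 × 22 = 3080.00, centroid at (94.00, 99.00).
ΣA = 8800.00 mm², ΣAx̄ = 610720.00 mm³, ΣAȳ = 484000.00 mm³.
x̄ = 610720.00/8800.00 = 69.40 mm; ȳ = 484000.00/8800.00 = 55.00 mm.

x̄ = 69.40 mm, ȳ = 55.00 mm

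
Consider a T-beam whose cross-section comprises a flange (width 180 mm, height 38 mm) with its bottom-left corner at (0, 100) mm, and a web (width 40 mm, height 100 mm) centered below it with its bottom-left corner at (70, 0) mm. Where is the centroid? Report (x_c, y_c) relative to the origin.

x_c = 90.00 mm, y_c = 93.54 mm

Part | A | x̄ᵢ | ȳᵢ | A·x̄ᵢ | A·ȳᵢ
web | 4000.00 | 90.00 | 50.00 | 360000.00 | 200000.00
flange | 6840.00 | 90.00 | 119.00 | 615600.00 | 813960.00
Σ | 10840.00 |  |  | 975600.00 | 1013960.00
x_c = 975600.00 / 10840.00 = 90.00 mm
y_c = 1013960.00 / 10840.00 = 93.54 mm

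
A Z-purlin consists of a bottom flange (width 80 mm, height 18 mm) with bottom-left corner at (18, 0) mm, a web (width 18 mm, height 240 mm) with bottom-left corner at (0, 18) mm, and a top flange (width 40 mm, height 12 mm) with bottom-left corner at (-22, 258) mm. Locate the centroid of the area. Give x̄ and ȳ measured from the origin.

bottom flange: A = 80 × 18 = 1440.00, centroid at (58.00, 9.00).
web: A = 18 × 240 = 4320.00, centroid at (9.00, 138.00).
top flange: A = 40 × 12 = 480.00, centroid at (-2.00, 264.00).
ΣA = 6240.00 mm²
ΣAx̄ = (1440.00)(58.00) + (4320.00)(9.00) + (480.00)(-2.00) = 121440.00 mm³
ΣAȳ = (1440.00)(9.00) + (4320.00)(138.00) + (480.00)(264.00) = 735840.00 mm³
x̄ = 121440.00 / 6240.00 = 19.46 mm
ȳ = 735840.00 / 6240.00 = 117.92 mm

x̄ = 19.46 mm, ȳ = 117.92 mm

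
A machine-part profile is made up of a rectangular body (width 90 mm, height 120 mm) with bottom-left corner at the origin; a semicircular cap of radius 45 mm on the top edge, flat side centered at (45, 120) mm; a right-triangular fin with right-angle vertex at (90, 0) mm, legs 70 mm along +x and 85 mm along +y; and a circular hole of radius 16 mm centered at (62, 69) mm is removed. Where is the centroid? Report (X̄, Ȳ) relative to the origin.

X̄ = 56.74 mm, Ȳ = 69.30 mm

rectangular body: A = 90 × 120 = 10800.00, centroid at (45.00, 60.00).
semicircular top: A = ½π·45² = 3180.86, centroid at (45.00, 139.10).
triangular fin: A = ½·70·85 = 2975.00, centroid at (113.33, 28.33).
hole: A = −π·16² = -804.25, centroid at (62.00, 69.00).
ΣA = 16151.61 mm²
ΣAX̄ = (10800.00)(45.00) + (3180.86)(45.00) + (2975.00)(113.33) + (-804.25)(62.00) = 916442.12 mm³
ΣAȲ = (10800.00)(60.00) + (3180.86)(139.10) + (2975.00)(28.33) + (-804.25)(69.00) = 1119252.08 mm³
X̄ = 916442.12 / 16151.61 = 56.74 mm
Ȳ = 1119252.08 / 16151.61 = 69.30 mm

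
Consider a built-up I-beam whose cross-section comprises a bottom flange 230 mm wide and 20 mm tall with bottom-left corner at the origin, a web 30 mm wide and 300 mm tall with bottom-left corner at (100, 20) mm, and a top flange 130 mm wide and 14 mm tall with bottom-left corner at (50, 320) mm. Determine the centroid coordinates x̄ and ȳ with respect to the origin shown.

bottom flange: A = 230 × 20 = 4600.00, centroid at (115.00, 10.00).
web: A = 30 × 300 = 9000.00, centroid at (115.00, 170.00).
top flange: A = 130 × 14 = 1820.00, centroid at (115.00, 327.00).
ΣA = 15420.00 mm², ΣAx̄ = 1773300.00 mm³, ΣAȳ = 2171140.00 mm³.
x̄ = 1773300.00/15420.00 = 115.00 mm; ȳ = 2171140.00/15420.00 = 140.80 mm.

x̄ = 115.00 mm, ȳ = 140.80 mm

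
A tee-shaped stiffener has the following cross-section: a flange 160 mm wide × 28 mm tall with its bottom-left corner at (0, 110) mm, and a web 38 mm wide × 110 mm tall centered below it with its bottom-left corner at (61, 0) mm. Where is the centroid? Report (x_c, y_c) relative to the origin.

web: A = 38 × 110 = 4180.00, centroid at (80.00, 55.00).
flange: A = 160 × 28 = 4480.00, centroid at (80.00, 124.00).
ΣA = 8660.00 mm², ΣAx_c = 692800.00 mm³, ΣAy_c = 785420.00 mm³.
x_c = 692800.00/8660.00 = 80.00 mm; y_c = 785420.00/8660.00 = 90.70 mm.

x_c = 80.00 mm, y_c = 90.70 mm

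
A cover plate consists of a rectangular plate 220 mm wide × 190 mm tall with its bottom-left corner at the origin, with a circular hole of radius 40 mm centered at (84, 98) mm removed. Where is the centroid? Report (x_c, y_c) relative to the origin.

x_c = 113.55 mm, y_c = 94.59 mm

plate: A = 220 × 190 = 41800.00, centroid at (110.00, 95.00).
hole: A = −π·40² = -5026.55, centroid at (84.00, 98.00).
ΣA = 36773.45 mm²
ΣAx_c = (41800.00)(110.00) + (-5026.55)(84.00) = 4175769.95 mm³
ΣAy_c = (41800.00)(95.00) + (-5026.55)(98.00) = 3478398.27 mm³
x_c = 4175769.95 / 36773.45 = 113.55 mm
y_c = 3478398.27 / 36773.45 = 94.59 mm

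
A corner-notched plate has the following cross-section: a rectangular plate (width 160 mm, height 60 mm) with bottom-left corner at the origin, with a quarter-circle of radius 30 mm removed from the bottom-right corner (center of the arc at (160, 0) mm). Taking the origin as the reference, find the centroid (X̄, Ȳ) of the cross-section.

X̄ = 74.65 mm, Ȳ = 31.37 mm

Part | A | x̄ᵢ | ȳᵢ | A·x̄ᵢ | A·ȳᵢ
plate | 9600.00 | 80.00 | 30.00 | 768000.00 | 288000.00
removed quarter-circle | -706.86 | 147.27 | 12.73 | -104097.34 | -9000.00
Σ | 8893.14 |  |  | 663902.66 | 279000.00
X̄ = 663902.66 / 8893.14 = 74.65 mm
Ȳ = 279000.00 / 8893.14 = 31.37 mm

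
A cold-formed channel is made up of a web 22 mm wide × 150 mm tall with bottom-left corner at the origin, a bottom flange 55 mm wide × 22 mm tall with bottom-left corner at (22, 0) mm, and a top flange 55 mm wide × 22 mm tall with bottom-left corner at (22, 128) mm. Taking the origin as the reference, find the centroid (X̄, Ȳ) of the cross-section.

web: A = 22 × 150 = 3300.00, centroid at (11.00, 75.00).
bottom flange: A = 55 × 22 = 1210.00, centroid at (49.50, 11.00).
top flange: A = 55 × 22 = 1210.00, centroid at (49.50, 139.00).
ΣA = 5720.00 mm²
ΣAX̄ = (3300.00)(11.00) + (1210.00)(49.50) + (1210.00)(49.50) = 156090.00 mm³
ΣAȲ = (3300.00)(75.00) + (1210.00)(11.00) + (1210.00)(139.00) = 429000.00 mm³
X̄ = 156090.00 / 5720.00 = 27.29 mm
Ȳ = 429000.00 / 5720.00 = 75.00 mm

X̄ = 27.29 mm, Ȳ = 75.00 mm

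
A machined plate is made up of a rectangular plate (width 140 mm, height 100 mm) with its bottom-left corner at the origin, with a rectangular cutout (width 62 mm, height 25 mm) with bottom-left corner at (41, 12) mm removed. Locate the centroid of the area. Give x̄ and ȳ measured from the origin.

x̄ = 69.75 mm, ȳ = 53.17 mm

Part | A | x̄ᵢ | ȳᵢ | A·x̄ᵢ | A·ȳᵢ
plate | 14000.00 | 70.00 | 50.00 | 980000.00 | 700000.00
hole | -1550.00 | 72.00 | 24.50 | -111600.00 | -37975.00
Σ | 12450.00 |  |  | 868400.00 | 662025.00
x̄ = 868400.00 / 12450.00 = 69.75 mm
ȳ = 662025.00 / 12450.00 = 53.17 mm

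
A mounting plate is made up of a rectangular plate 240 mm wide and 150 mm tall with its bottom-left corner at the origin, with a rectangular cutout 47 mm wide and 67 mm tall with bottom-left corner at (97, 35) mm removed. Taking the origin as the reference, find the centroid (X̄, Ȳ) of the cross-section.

X̄ = 119.95 mm, Ȳ = 75.62 mm

plate: A = 240 × 150 = 36000.00, centroid at (120.00, 75.00).
hole: A = −(47 × 67) = -3149.00, centroid at (120.50, 68.50).
ΣA = 32851.00 mm², ΣAX̄ = 3940545.50 mm³, ΣAȲ = 2484293.50 mm³.
X̄ = 3940545.50/32851.00 = 119.95 mm; Ȳ = 2484293.50/32851.00 = 75.62 mm.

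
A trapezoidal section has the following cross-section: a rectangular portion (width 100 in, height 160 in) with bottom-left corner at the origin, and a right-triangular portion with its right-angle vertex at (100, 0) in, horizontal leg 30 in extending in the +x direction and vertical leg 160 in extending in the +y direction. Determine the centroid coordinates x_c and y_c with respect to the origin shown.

rectangular portion: A = 100 × 160 = 16000.00, centroid at (50.00, 80.00).
triangular portion: A = ½·30·160 = 2400.00, centroid at (110.00, 53.33).
ΣA = 18400.00 in², ΣAx_c = 1064000.00 in³, ΣAy_c = 1408000.00 in³.
x_c = 1064000.00/18400.00 = 57.83 in; y_c = 1408000.00/18400.00 = 76.52 in.

x_c = 57.83 in, y_c = 76.52 in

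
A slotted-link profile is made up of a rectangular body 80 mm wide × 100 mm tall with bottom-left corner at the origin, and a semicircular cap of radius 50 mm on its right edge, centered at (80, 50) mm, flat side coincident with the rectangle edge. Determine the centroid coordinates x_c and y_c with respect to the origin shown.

x_c = 60.16 mm, y_c = 50.00 mm

rectangular body: A = 80 × 100 = 8000.00, centroid at (40.00, 50.00).
semicircular end: A = ½π·50² = 3926.99, centroid at (101.22, 50.00).
ΣA = 11926.99 mm², ΣAx_c = 717492.60 mm³, ΣAy_c = 596349.54 mm³.
x_c = 717492.60/11926.99 = 60.16 mm; y_c = 596349.54/11926.99 = 50.00 mm.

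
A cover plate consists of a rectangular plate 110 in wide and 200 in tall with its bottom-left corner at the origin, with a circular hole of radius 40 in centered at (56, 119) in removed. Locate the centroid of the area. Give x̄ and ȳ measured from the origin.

x̄ = 54.70 in, ȳ = 94.37 in

plate: A = 110 × 200 = 22000.00, centroid at (55.00, 100.00).
hole: A = −π·40² = -5026.55, centroid at (56.00, 119.00).
ΣA = 16973.45 in², ΣAx̄ = 928513.30 in³, ΣAȳ = 1601840.76 in³.
x̄ = 928513.30/16973.45 = 54.70 in; ȳ = 1601840.76/16973.45 = 94.37 in.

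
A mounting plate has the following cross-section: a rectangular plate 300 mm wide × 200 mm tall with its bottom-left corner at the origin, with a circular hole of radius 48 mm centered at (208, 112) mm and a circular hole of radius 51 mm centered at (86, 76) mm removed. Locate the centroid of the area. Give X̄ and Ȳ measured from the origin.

plate: A = 300 × 200 = 60000.00, centroid at (150.00, 100.00).
hole 1: A = −π·48² = -7238.23, centroid at (208.00, 112.00).
hole 2: A = −π·51² = -8171.28, centroid at (86.00, 76.00).
ΣA = 44590.49 mm², ΣAX̄ = 6791717.98 mm³, ΣAȲ = 4568300.83 mm³.
X̄ = 6791717.98/44590.49 = 152.31 mm; Ȳ = 4568300.83/44590.49 = 102.45 mm.

X̄ = 152.31 mm, Ȳ = 102.45 mm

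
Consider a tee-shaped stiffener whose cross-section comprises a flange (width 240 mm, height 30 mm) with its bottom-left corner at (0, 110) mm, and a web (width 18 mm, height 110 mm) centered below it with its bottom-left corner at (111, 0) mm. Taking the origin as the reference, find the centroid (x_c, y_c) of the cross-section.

x_c = 120.00 mm, y_c = 109.90 mm

Part | A | x̄ᵢ | ȳᵢ | A·x̄ᵢ | A·ȳᵢ
web | 1980.00 | 120.00 | 55.00 | 237600.00 | 108900.00
flange | 7200.00 | 120.00 | 125.00 | 864000.00 | 900000.00
Σ | 9180.00 |  |  | 1101600.00 | 1008900.00
x_c = 1101600.00 / 9180.00 = 120.00 mm
y_c = 1008900.00 / 9180.00 = 109.90 mm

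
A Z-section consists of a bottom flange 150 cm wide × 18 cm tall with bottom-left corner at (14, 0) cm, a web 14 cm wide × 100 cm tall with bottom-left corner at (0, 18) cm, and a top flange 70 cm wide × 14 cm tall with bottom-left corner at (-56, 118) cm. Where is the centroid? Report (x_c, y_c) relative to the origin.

Part | A | x̄ᵢ | ȳᵢ | A·x̄ᵢ | A·ȳᵢ
bottom flange | 2700.00 | 89.00 | 9.00 | 240300.00 | 24300.00
web | 1400.00 | 7.00 | 68.00 | 9800.00 | 95200.00
top flange | 980.00 | -21.00 | 125.00 | -20580.00 | 122500.00
Σ | 5080.00 |  |  | 229520.00 | 242000.00
x_c = 229520.00 / 5080.00 = 45.18 cm
y_c = 242000.00 / 5080.00 = 47.64 cm

x_c = 45.18 cm, y_c = 47.64 cm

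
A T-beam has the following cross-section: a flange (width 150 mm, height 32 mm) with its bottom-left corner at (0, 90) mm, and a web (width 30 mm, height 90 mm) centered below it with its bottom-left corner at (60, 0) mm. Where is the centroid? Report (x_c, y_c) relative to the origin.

x_c = 75.00 mm, y_c = 84.04 mm

web: A = 30 × 90 = 2700.00, centroid at (75.00, 45.00).
flange: A = 150 × 32 = 4800.00, centroid at (75.00, 106.00).
ΣA = 7500.00 mm², ΣAx_c = 562500.00 mm³, ΣAy_c = 630300.00 mm³.
x_c = 562500.00/7500.00 = 75.00 mm; y_c = 630300.00/7500.00 = 84.04 mm.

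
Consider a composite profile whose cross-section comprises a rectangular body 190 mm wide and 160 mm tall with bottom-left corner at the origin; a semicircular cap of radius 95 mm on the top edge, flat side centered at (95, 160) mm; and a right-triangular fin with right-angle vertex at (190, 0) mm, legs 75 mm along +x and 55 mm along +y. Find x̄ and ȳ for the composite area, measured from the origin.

x̄ = 100.31 mm, ȳ = 113.85 mm

rectangular body: A = 190 × 160 = 30400.00, centroid at (95.00, 80.00).
semicircular top: A = ½π·95² = 14176.44, centroid at (95.00, 200.32).
triangular fin: A = ½·75·55 = 2062.50, centroid at (215.00, 18.33).
ΣA = 46638.94 mm²
ΣAx̄ = (30400.00)(95.00) + (14176.44)(95.00) + (2062.50)(215.00) = 4678199.00 mm³
ΣAȳ = (30400.00)(80.00) + (14176.44)(200.32) + (2062.50)(18.33) = 5309625.73 mm³
x̄ = 4678199.00 / 46638.94 = 100.31 mm
ȳ = 5309625.73 / 46638.94 = 113.85 mm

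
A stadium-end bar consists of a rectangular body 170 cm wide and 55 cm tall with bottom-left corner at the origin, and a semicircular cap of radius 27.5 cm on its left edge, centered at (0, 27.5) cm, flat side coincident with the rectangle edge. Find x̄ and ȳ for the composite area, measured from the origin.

x̄ = 74.10 cm, ȳ = 27.50 cm

rectangular body: A = 170 × 55 = 9350.00, centroid at (85.00, 27.50).
semicircular end: A = ½π·27.5² = 1187.91, centroid at (-11.67, 27.50).
ΣA = 10537.91 cm²
ΣAx̄ = (9350.00)(85.00) + (1187.91)(-11.67) = 780885.42 cm³
ΣAȳ = (9350.00)(27.50) + (1187.91)(27.50) = 289792.65 cm³
x̄ = 780885.42 / 10537.91 = 74.10 cm
ȳ = 289792.65 / 10537.91 = 27.50 cm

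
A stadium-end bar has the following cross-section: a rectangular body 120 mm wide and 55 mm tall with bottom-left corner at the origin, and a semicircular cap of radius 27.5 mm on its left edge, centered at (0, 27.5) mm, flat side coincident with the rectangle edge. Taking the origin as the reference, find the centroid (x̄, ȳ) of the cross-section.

x̄ = 49.07 mm, ȳ = 27.50 mm

rectangular body: A = 120 × 55 = 6600.00, centroid at (60.00, 27.50).
semicircular end: A = ½π·27.5² = 1187.91, centroid at (-11.67, 27.50).
ΣA = 7787.91 mm², ΣAx̄ = 382135.42 mm³, ΣAȳ = 214167.65 mm³.
x̄ = 382135.42/7787.91 = 49.07 mm; ȳ = 214167.65/7787.91 = 27.50 mm.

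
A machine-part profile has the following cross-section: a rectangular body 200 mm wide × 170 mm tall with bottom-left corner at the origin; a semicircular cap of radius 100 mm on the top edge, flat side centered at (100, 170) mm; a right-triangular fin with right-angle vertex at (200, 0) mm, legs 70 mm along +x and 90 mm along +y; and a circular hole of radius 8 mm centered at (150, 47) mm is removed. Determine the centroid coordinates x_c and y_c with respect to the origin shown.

rectangular body: A = 200 × 170 = 34000.00, centroid at (100.00, 85.00).
semicircular top: A = ½π·100² = 15707.96, centroid at (100.00, 212.44).
triangular fin: A = ½·70·90 = 3150.00, centroid at (223.33, 30.00).
hole: A = −π·8² = -201.06, centroid at (150.00, 47.00).
ΣA = 52656.90 mm², ΣAx_c = 5644137.04 mm³, ΣAy_c = 6312070.51 mm³.
x_c = 5644137.04/52656.90 = 107.19 mm; y_c = 6312070.51/52656.90 = 119.87 mm.

x_c = 107.19 mm, y_c = 119.87 mm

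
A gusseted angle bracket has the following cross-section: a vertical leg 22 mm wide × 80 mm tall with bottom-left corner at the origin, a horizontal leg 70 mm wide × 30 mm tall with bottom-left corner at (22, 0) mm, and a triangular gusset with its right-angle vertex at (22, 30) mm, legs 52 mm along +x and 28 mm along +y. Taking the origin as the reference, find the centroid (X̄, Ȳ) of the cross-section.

vertical leg: A = 22 × 80 = 1760.00, centroid at (11.00, 40.00).
horizontal leg: A = 70 × 30 = 2100.00, centroid at (57.00, 15.00).
gusset: A = ½·52·28 = 728.00, centroid at (39.33, 39.33).
ΣA = 4588.00 mm²
ΣAX̄ = (1760.00)(11.00) + (2100.00)(57.00) + (728.00)(39.33) = 167694.67 mm³
ΣAȲ = (1760.00)(40.00) + (2100.00)(15.00) + (728.00)(39.33) = 130534.67 mm³
X̄ = 167694.67 / 4588.00 = 36.55 mm
Ȳ = 130534.67 / 4588.00 = 28.45 mm

X̄ = 36.55 mm, Ȳ = 28.45 mm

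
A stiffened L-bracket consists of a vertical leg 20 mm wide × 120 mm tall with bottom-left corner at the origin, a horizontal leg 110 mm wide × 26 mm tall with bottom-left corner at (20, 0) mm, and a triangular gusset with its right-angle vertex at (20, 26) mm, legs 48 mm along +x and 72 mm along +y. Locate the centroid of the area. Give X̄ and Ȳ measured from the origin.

vertical leg: A = 20 × 120 = 2400.00, centroid at (10.00, 60.00).
horizontal leg: A = 110 × 26 = 2860.00, centroid at (75.00, 13.00).
gusset: A = ½·48·72 = 1728.00, centroid at (36.00, 50.00).
ΣA = 6988.00 mm²
ΣAX̄ = (2400.00)(10.00) + (2860.00)(75.00) + (1728.00)(36.00) = 300708.00 mm³
ΣAȲ = (2400.00)(60.00) + (2860.00)(13.00) + (1728.00)(50.00) = 267580.00 mm³
X̄ = 300708.00 / 6988.00 = 43.03 mm
Ȳ = 267580.00 / 6988.00 = 38.29 mm

X̄ = 43.03 mm, Ȳ = 38.29 mm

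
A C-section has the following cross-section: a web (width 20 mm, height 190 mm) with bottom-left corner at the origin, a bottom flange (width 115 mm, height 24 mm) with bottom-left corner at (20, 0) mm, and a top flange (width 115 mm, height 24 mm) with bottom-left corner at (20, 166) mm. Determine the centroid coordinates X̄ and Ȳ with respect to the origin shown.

X̄ = 49.98 mm, Ȳ = 95.00 mm

web: A = 20 × 190 = 3800.00, centroid at (10.00, 95.00).
bottom flange: A = 115 × 24 = 2760.00, centroid at (77.50, 12.00).
top flange: A = 115 × 24 = 2760.00, centroid at (77.50, 178.00).
ΣA = 9320.00 mm²
ΣAX̄ = (3800.00)(10.00) + (2760.00)(77.50) + (2760.00)(77.50) = 465800.00 mm³
ΣAȲ = (3800.00)(95.00) + (2760.00)(12.00) + (2760.00)(178.00) = 885400.00 mm³
X̄ = 465800.00 / 9320.00 = 49.98 mm
Ȳ = 885400.00 / 9320.00 = 95.00 mm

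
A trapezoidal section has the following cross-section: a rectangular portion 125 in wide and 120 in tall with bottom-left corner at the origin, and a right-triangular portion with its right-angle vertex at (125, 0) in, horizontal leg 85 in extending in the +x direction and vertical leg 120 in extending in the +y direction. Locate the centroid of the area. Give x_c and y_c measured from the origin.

rectangular portion: A = 125 × 120 = 15000.00, centroid at (62.50, 60.00).
triangular portion: A = ½·85·120 = 5100.00, centroid at (153.33, 40.00).
ΣA = 20100.00 in²
ΣAx_c = (15000.00)(62.50) + (5100.00)(153.33) = 1719500.00 in³
ΣAy_c = (15000.00)(60.00) + (5100.00)(40.00) = 1104000.00 in³
x_c = 1719500.00 / 20100.00 = 85.55 in
y_c = 1104000.00 / 20100.00 = 54.93 in

x_c = 85.55 in, y_c = 54.93 in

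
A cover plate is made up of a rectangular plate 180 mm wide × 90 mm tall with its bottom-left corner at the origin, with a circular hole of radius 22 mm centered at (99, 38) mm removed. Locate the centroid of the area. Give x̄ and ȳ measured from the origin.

x̄ = 89.07 mm, ȳ = 45.73 mm

plate: A = 180 × 90 = 16200.00, centroid at (90.00, 45.00).
hole: A = −π·22² = -1520.53, centroid at (99.00, 38.00).
ΣA = 14679.47 mm²
ΣAx̄ = (16200.00)(90.00) + (-1520.53)(99.00) = 1307467.45 mm³
ΣAȳ = (16200.00)(45.00) + (-1520.53)(38.00) = 671219.83 mm³
x̄ = 1307467.45 / 14679.47 = 89.07 mm
ȳ = 671219.83 / 14679.47 = 45.73 mm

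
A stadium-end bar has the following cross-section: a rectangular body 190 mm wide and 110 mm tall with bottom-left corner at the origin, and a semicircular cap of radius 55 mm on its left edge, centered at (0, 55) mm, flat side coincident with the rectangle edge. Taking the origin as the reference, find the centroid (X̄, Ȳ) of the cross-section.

X̄ = 73.08 mm, Ȳ = 55.00 mm

rectangular body: A = 190 × 110 = 20900.00, centroid at (95.00, 55.00).
semicircular end: A = ½π·55² = 4751.66, centroid at (-23.34, 55.00).
ΣA = 25651.66 mm²
ΣAX̄ = (20900.00)(95.00) + (4751.66)(-23.34) = 1874583.33 mm³
ΣAȲ = (20900.00)(55.00) + (4751.66)(55.00) = 1410841.24 mm³
X̄ = 1874583.33 / 25651.66 = 73.08 mm
Ȳ = 1410841.24 / 25651.66 = 55.00 mm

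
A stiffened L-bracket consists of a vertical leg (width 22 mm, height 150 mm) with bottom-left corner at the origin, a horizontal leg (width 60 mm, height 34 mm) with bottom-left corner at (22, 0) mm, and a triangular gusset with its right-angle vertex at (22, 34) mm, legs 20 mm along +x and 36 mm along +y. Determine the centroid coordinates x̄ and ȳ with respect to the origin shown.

x̄ = 26.79 mm, ȳ = 52.41 mm

vertical leg: A = 22 × 150 = 3300.00, centroid at (11.00, 75.00).
horizontal leg: A = 60 × 34 = 2040.00, centroid at (52.00, 17.00).
gusset: A = ½·20·36 = 360.00, centroid at (28.67, 46.00).
ΣA = 5700.00 mm²
ΣAx̄ = (3300.00)(11.00) + (2040.00)(52.00) + (360.00)(28.67) = 152700.00 mm³
ΣAȳ = (3300.00)(75.00) + (2040.00)(17.00) + (360.00)(46.00) = 298740.00 mm³
x̄ = 152700.00 / 5700.00 = 26.79 mm
ȳ = 298740.00 / 5700.00 = 52.41 mm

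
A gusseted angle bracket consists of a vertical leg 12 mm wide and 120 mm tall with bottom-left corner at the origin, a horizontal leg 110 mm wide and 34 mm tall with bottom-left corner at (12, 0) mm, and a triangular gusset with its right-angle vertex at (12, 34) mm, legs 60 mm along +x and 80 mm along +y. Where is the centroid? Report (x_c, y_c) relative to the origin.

x_c = 44.33 mm, y_c = 38.99 mm

vertical leg: A = 12 × 120 = 1440.00, centroid at (6.00, 60.00).
horizontal leg: A = 110 × 34 = 3740.00, centroid at (67.00, 17.00).
gusset: A = ½·60·80 = 2400.00, centroid at (32.00, 60.67).
ΣA = 7580.00 mm²
ΣAx_c = (1440.00)(6.00) + (3740.00)(67.00) + (2400.00)(32.00) = 336020.00 mm³
ΣAy_c = (1440.00)(60.00) + (3740.00)(17.00) + (2400.00)(60.67) = 295580.00 mm³
x_c = 336020.00 / 7580.00 = 44.33 mm
y_c = 295580.00 / 7580.00 = 38.99 mm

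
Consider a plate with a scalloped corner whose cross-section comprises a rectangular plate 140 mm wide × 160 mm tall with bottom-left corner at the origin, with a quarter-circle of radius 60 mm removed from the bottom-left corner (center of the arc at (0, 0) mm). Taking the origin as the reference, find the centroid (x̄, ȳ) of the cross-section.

plate: A = 140 × 160 = 22400.00, centroid at (70.00, 80.00).
removed quarter-circle: A = −¼π·60² = -2827.43, centroid at (25.46, 25.46).
ΣA = 19572.57 mm²
ΣAx̄ = (22400.00)(70.00) + (-2827.43)(25.46) = 1496000.00 mm³
ΣAȳ = (22400.00)(80.00) + (-2827.43)(25.46) = 1720000.00 mm³
x̄ = 1496000.00 / 19572.57 = 76.43 mm
ȳ = 1720000.00 / 19572.57 = 87.88 mm

x̄ = 76.43 mm, ȳ = 87.88 mm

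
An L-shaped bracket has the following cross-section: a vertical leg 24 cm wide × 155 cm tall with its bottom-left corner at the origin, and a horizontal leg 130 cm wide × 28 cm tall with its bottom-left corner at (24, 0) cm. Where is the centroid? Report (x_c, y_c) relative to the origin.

Part | A | x̄ᵢ | ȳᵢ | A·x̄ᵢ | A·ȳᵢ
vertical leg | 3720.00 | 12.00 | 77.50 | 44640.00 | 288300.00
horizontal leg | 3640.00 | 89.00 | 14.00 | 323960.00 | 50960.00
Σ | 7360.00 |  |  | 368600.00 | 339260.00
x_c = 368600.00 / 7360.00 = 50.08 cm
y_c = 339260.00 / 7360.00 = 46.10 cm

x_c = 50.08 cm, y_c = 46.10 cm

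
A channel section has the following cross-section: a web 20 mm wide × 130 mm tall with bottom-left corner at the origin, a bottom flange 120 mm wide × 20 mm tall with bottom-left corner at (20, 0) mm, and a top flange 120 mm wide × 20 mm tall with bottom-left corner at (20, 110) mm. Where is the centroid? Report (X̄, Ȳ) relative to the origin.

Part | A | x̄ᵢ | ȳᵢ | A·x̄ᵢ | A·ȳᵢ
web | 2600.00 | 10.00 | 65.00 | 26000.00 | 169000.00
bottom flange | 2400.00 | 80.00 | 10.00 | 192000.00 | 24000.00
top flange | 2400.00 | 80.00 | 120.00 | 192000.00 | 288000.00
Σ | 7400.00 |  |  | 410000.00 | 481000.00
X̄ = 410000.00 / 7400.00 = 55.41 mm
Ȳ = 481000.00 / 7400.00 = 65.00 mm

X̄ = 55.41 mm, Ȳ = 65.00 mm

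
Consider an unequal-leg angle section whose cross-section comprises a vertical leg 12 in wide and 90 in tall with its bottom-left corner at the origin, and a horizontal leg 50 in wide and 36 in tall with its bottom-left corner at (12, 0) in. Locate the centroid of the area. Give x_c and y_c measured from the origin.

x_c = 25.38 in, y_c = 28.12 in

vertical leg: A = 12 × 90 = 1080.00, centroid at (6.00, 45.00).
horizontal leg: A = 50 × 36 = 1800.00, centroid at (37.00, 18.00).
ΣA = 2880.00 in²
ΣAx_c = (1080.00)(6.00) + (1800.00)(37.00) = 73080.00 in³
ΣAy_c = (1080.00)(45.00) + (1800.00)(18.00) = 81000.00 in³
x_c = 73080.00 / 2880.00 = 25.38 in
y_c = 81000.00 / 2880.00 = 28.12 in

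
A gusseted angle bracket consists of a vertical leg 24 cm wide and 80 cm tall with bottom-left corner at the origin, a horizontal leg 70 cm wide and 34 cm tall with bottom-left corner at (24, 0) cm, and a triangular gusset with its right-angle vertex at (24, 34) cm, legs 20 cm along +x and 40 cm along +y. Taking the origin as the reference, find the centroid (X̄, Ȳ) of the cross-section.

X̄ = 37.39 cm, Ȳ = 28.98 cm

vertical leg: A = 24 × 80 = 1920.00, centroid at (12.00, 40.00).
horizontal leg: A = 70 × 34 = 2380.00, centroid at (59.00, 17.00).
gusset: A = ½·20·40 = 400.00, centroid at (30.67, 47.33).
ΣA = 4700.00 cm², ΣAX̄ = 175726.67 cm³, ΣAȲ = 136193.33 cm³.
X̄ = 175726.67/4700.00 = 37.39 cm; Ȳ = 136193.33/4700.00 = 28.98 cm.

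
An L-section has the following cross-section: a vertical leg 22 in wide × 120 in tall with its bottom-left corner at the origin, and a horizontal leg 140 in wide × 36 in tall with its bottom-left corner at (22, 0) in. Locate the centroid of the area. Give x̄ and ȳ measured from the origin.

x̄ = 64.16 in, ȳ = 32.44 in

vertical leg: A = 22 × 120 = 2640.00, centroid at (11.00, 60.00).
horizontal leg: A = 140 × 36 = 5040.00, centroid at (92.00, 18.00).
ΣA = 7680.00 in², ΣAx̄ = 492720.00 in³, ΣAȳ = 249120.00 in³.
x̄ = 492720.00/7680.00 = 64.16 in; ȳ = 249120.00/7680.00 = 32.44 in.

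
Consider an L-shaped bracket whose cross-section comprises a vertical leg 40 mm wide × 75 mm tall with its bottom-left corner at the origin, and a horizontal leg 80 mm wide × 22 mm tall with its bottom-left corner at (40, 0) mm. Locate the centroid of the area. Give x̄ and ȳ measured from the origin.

x̄ = 42.18 mm, ȳ = 27.70 mm

vertical leg: A = 40 × 75 = 3000.00, centroid at (20.00, 37.50).
horizontal leg: A = 80 × 22 = 1760.00, centroid at (80.00, 11.00).
ΣA = 4760.00 mm²
ΣAx̄ = (3000.00)(20.00) + (1760.00)(80.00) = 200800.00 mm³
ΣAȳ = (3000.00)(37.50) + (1760.00)(11.00) = 131860.00 mm³
x̄ = 200800.00 / 4760.00 = 42.18 mm
ȳ = 131860.00 / 4760.00 = 27.70 mm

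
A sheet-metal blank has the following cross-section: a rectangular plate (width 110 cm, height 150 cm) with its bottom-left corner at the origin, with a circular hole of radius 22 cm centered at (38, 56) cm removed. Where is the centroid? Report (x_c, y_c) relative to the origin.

Part | A | x̄ᵢ | ȳᵢ | A·x̄ᵢ | A·ȳᵢ
plate | 16500.00 | 55.00 | 75.00 | 907500.00 | 1237500.00
hole | -1520.53 | 38.00 | 56.00 | -57780.17 | -85149.73
Σ | 14979.47 |  |  | 849719.83 | 1152350.27
x_c = 849719.83 / 14979.47 = 56.73 cm
y_c = 1152350.27 / 14979.47 = 76.93 cm

x_c = 56.73 cm, y_c = 76.93 cm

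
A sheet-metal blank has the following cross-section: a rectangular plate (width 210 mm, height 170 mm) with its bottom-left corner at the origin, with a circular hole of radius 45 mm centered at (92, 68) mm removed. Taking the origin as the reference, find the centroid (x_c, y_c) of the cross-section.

Part | A | x̄ᵢ | ȳᵢ | A·x̄ᵢ | A·ȳᵢ
plate | 35700.00 | 105.00 | 85.00 | 3748500.00 | 3034500.00
hole | -6361.73 | 92.00 | 68.00 | -585278.71 | -432597.31
Σ | 29338.27 |  |  | 3163221.29 | 2601902.69
x_c = 3163221.29 / 29338.27 = 107.82 mm
y_c = 2601902.69 / 29338.27 = 88.69 mm

x_c = 107.82 mm, y_c = 88.69 mm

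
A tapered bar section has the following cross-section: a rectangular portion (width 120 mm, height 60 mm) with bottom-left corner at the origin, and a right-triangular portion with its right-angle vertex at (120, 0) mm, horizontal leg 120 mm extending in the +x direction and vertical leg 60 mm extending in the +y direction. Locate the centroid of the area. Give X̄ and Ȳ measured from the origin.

X̄ = 93.33 mm, Ȳ = 26.67 mm

rectangular portion: A = 120 × 60 = 7200.00, centroid at (60.00, 30.00).
triangular portion: A = ½·120·60 = 3600.00, centroid at (160.00, 20.00).
ΣA = 10800.00 mm²
ΣAX̄ = (7200.00)(60.00) + (3600.00)(160.00) = 1008000.00 mm³
ΣAȲ = (7200.00)(30.00) + (3600.00)(20.00) = 288000.00 mm³
X̄ = 1008000.00 / 10800.00 = 93.33 mm
Ȳ = 288000.00 / 10800.00 = 26.67 mm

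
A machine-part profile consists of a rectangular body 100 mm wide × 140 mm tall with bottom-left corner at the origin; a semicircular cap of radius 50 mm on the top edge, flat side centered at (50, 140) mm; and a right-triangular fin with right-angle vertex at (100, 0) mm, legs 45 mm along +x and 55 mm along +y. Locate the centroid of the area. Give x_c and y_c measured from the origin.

rectangular body: A = 100 × 140 = 14000.00, centroid at (50.00, 70.00).
semicircular top: A = ½π·50² = 3926.99, centroid at (50.00, 161.22).
triangular fin: A = ½·45·55 = 1237.50, centroid at (115.00, 18.33).
ΣA = 19164.49 mm², ΣAx_c = 1038662.04 mm³, ΣAy_c = 1635799.55 mm³.
x_c = 1038662.04/19164.49 = 54.20 mm; y_c = 1635799.55/19164.49 = 85.36 mm.

x_c = 54.20 mm, y_c = 85.36 mm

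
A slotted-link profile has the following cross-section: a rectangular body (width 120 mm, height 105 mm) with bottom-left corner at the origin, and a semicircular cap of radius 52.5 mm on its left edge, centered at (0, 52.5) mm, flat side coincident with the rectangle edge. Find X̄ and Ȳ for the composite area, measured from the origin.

rectangular body: A = 120 × 105 = 12600.00, centroid at (60.00, 52.50).
semicircular end: A = ½π·52.5² = 4329.51, centroid at (-22.28, 52.50).
ΣA = 16929.51 mm²
ΣAX̄ = (12600.00)(60.00) + (4329.51)(-22.28) = 659531.25 mm³
ΣAȲ = (12600.00)(52.50) + (4329.51)(52.50) = 888799.14 mm³
X̄ = 659531.25 / 16929.51 = 38.96 mm
Ȳ = 888799.14 / 16929.51 = 52.50 mm

X̄ = 38.96 mm, Ȳ = 52.50 mm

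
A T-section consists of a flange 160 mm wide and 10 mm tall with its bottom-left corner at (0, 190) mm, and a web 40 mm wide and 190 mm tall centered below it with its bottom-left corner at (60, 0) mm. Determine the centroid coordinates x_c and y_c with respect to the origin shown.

Part | A | x̄ᵢ | ȳᵢ | A·x̄ᵢ | A·ȳᵢ
web | 7600.00 | 80.00 | 95.00 | 608000.00 | 722000.00
flange | 1600.00 | 80.00 | 195.00 | 128000.00 | 312000.00
Σ | 9200.00 |  |  | 736000.00 | 1034000.00
x_c = 736000.00 / 9200.00 = 80.00 mm
y_c = 1034000.00 / 9200.00 = 112.39 mm

x_c = 80.00 mm, y_c = 112.39 mm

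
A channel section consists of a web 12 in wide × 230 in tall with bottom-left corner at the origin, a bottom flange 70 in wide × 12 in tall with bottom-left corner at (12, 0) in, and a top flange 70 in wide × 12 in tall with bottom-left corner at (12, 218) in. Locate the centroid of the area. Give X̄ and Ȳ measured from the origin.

X̄ = 21.51 in, Ȳ = 115.00 in

web: A = 12 × 230 = 2760.00, centroid at (6.00, 115.00).
bottom flange: A = 70 × 12 = 840.00, centroid at (47.00, 6.00).
top flange: A = 70 × 12 = 840.00, centroid at (47.00, 224.00).
ΣA = 4440.00 in², ΣAX̄ = 95520.00 in³, ΣAȲ = 510600.00 in³.
X̄ = 95520.00/4440.00 = 21.51 in; Ȳ = 510600.00/4440.00 = 115.00 in.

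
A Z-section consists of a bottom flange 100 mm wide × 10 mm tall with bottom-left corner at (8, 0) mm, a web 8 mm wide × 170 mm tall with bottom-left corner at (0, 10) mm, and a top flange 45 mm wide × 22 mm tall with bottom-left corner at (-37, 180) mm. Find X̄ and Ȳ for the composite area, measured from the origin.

bottom flange: A = 100 × 10 = 1000.00, centroid at (58.00, 5.00).
web: A = 8 × 170 = 1360.00, centroid at (4.00, 95.00).
top flange: A = 45 × 22 = 990.00, centroid at (-14.50, 191.00).
ΣA = 3350.00 mm²
ΣAX̄ = (1000.00)(58.00) + (1360.00)(4.00) + (990.00)(-14.50) = 49085.00 mm³
ΣAȲ = (1000.00)(5.00) + (1360.00)(95.00) + (990.00)(191.00) = 323290.00 mm³
X̄ = 49085.00 / 3350.00 = 14.65 mm
Ȳ = 323290.00 / 3350.00 = 96.50 mm

X̄ = 14.65 mm, Ȳ = 96.50 mm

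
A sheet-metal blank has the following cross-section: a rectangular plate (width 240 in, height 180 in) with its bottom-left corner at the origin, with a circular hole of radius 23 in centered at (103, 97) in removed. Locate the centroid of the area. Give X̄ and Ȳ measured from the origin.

plate: A = 240 × 180 = 43200.00, centroid at (120.00, 90.00).
hole: A = −π·23² = -1661.90, centroid at (103.00, 97.00).
ΣA = 41538.10 in²
ΣAX̄ = (43200.00)(120.00) + (-1661.90)(103.00) = 5012824.04 in³
ΣAȲ = (43200.00)(90.00) + (-1661.90)(97.00) = 3726795.46 in³
X̄ = 5012824.04 / 41538.10 = 120.68 in
Ȳ = 3726795.46 / 41538.10 = 89.72 in

X̄ = 120.68 in, Ȳ = 89.72 in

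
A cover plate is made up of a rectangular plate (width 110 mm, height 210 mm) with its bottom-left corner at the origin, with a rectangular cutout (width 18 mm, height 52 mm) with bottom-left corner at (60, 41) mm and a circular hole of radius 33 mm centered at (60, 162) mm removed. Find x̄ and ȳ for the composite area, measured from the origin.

x̄ = 53.39 mm, ȳ = 96.49 mm

plate: A = 110 × 210 = 23100.00, centroid at (55.00, 105.00).
hole 1: A = −(18 × 52) = -936.00, centroid at (69.00, 67.00).
hole 2: A = −π·33² = -3421.19, centroid at (60.00, 162.00).
ΣA = 18742.81 mm²
ΣAx̄ = (23100.00)(55.00) + (-936.00)(69.00) + (-3421.19)(60.00) = 1000644.34 mm³
ΣAȳ = (23100.00)(105.00) + (-936.00)(67.00) + (-3421.19)(162.00) = 1808554.51 mm³
x̄ = 1000644.34 / 18742.81 = 53.39 mm
ȳ = 1808554.51 / 18742.81 = 96.49 mm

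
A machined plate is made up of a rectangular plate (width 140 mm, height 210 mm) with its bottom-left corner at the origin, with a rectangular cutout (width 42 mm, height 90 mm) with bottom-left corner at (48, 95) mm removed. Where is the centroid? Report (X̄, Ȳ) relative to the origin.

plate: A = 140 × 210 = 29400.00, centroid at (70.00, 105.00).
hole: A = −(42 × 90) = -3780.00, centroid at (69.00, 140.00).
ΣA = 25620.00 mm²
ΣAX̄ = (29400.00)(70.00) + (-3780.00)(69.00) = 1797180.00 mm³
ΣAȲ = (29400.00)(105.00) + (-3780.00)(140.00) = 2557800.00 mm³
X̄ = 1797180.00 / 25620.00 = 70.15 mm
Ȳ = 2557800.00 / 25620.00 = 99.84 mm

X̄ = 70.15 mm, Ȳ = 99.84 mm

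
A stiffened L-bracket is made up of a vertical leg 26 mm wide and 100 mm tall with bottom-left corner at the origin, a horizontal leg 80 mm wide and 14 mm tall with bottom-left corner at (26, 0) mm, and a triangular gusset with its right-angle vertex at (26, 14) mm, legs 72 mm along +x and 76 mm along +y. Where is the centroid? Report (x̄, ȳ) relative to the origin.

vertical leg: A = 26 × 100 = 2600.00, centroid at (13.00, 50.00).
horizontal leg: A = 80 × 14 = 1120.00, centroid at (66.00, 7.00).
gusset: A = ½·72·76 = 2736.00, centroid at (50.00, 39.33).
ΣA = 6456.00 mm², ΣAx̄ = 244520.00 mm³, ΣAȳ = 245456.00 mm³.
x̄ = 244520.00/6456.00 = 37.87 mm; ȳ = 245456.00/6456.00 = 38.02 mm.

x̄ = 37.87 mm, ȳ = 38.02 mm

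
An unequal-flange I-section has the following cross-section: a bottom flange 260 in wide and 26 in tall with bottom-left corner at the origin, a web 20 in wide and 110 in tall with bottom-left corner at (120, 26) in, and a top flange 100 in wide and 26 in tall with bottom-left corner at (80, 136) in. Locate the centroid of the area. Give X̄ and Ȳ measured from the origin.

X̄ = 130.00 in, Ȳ = 56.53 in

Part | A | x̄ᵢ | ȳᵢ | A·x̄ᵢ | A·ȳᵢ
bottom flange | 6760.00 | 130.00 | 13.00 | 878800.00 | 87880.00
web | 2200.00 | 130.00 | 81.00 | 286000.00 | 178200.00
top flange | 2600.00 | 130.00 | 149.00 | 338000.00 | 387400.00
Σ | 11560.00 |  |  | 1502800.00 | 653480.00
X̄ = 1502800.00 / 11560.00 = 130.00 in
Ȳ = 653480.00 / 11560.00 = 56.53 in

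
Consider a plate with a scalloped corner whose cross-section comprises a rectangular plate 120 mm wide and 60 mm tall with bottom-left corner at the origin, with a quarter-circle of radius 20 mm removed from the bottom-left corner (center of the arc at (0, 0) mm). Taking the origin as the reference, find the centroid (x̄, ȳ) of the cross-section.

plate: A = 120 × 60 = 7200.00, centroid at (60.00, 30.00).
removed quarter-circle: A = −¼π·20² = -314.16, centroid at (8.49, 8.49).
ΣA = 6885.84 mm², ΣAx̄ = 429333.33 mm³, ΣAȳ = 213333.33 mm³.
x̄ = 429333.33/6885.84 = 62.35 mm; ȳ = 213333.33/6885.84 = 30.98 mm.

x̄ = 62.35 mm, ȳ = 30.98 mm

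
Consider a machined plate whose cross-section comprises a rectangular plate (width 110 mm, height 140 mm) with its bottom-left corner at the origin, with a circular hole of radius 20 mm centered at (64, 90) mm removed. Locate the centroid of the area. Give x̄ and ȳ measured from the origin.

x̄ = 54.20 mm, ȳ = 68.22 mm

plate: A = 110 × 140 = 15400.00, centroid at (55.00, 70.00).
hole: A = −π·20² = -1256.64, centroid at (64.00, 90.00).
ΣA = 14143.36 mm², ΣAx̄ = 766575.23 mm³, ΣAȳ = 964902.66 mm³.
x̄ = 766575.23/14143.36 = 54.20 mm; ȳ = 964902.66/14143.36 = 68.22 mm.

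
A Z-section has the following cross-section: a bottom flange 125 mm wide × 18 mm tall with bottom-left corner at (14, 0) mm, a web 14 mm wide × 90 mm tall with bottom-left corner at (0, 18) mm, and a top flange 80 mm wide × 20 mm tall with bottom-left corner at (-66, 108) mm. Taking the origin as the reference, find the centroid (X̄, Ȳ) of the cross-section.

Part | A | x̄ᵢ | ȳᵢ | A·x̄ᵢ | A·ȳᵢ
bottom flange | 2250.00 | 76.50 | 9.00 | 172125.00 | 20250.00
web | 1260.00 | 7.00 | 63.00 | 8820.00 | 79380.00
top flange | 1600.00 | -26.00 | 118.00 | -41600.00 | 188800.00
Σ | 5110.00 |  |  | 139345.00 | 288430.00
X̄ = 139345.00 / 5110.00 = 27.27 mm
Ȳ = 288430.00 / 5110.00 = 56.44 mm

X̄ = 27.27 mm, Ȳ = 56.44 mm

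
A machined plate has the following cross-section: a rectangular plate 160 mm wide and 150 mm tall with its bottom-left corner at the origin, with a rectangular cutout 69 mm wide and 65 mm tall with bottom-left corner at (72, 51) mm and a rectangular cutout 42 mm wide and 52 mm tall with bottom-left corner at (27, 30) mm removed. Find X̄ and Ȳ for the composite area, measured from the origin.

plate: A = 160 × 150 = 24000.00, centroid at (80.00, 75.00).
hole 1: A = −(69 × 65) = -4485.00, centroid at (106.50, 83.50).
hole 2: A = −(42 × 52) = -2184.00, centroid at (48.00, 56.00).
ΣA = 17331.00 mm², ΣAX̄ = 1337515.50 mm³, ΣAȲ = 1303198.50 mm³.
X̄ = 1337515.50/17331.00 = 77.17 mm; Ȳ = 1303198.50/17331.00 = 75.19 mm.

X̄ = 77.17 mm, Ȳ = 75.19 mm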